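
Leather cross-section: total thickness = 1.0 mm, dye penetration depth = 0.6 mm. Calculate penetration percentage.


Penetration% = 0.6 / 1.0 x 100
Penetration = 60.0%


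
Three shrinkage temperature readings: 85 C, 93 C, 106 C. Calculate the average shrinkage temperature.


Average = (85 + 93 + 106) / 3
Average = 284 / 3 = 94.7 C


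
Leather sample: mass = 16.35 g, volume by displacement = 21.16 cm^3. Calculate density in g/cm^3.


0.773 g/cm^3


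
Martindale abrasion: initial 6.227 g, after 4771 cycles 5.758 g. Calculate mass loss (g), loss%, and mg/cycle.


Loss = 6.227 - 5.758 = 0.469 g
Loss% = 0.469 / 6.227 x 100 = 7.53%
Rate = 0.469 / 4771 x 1000 = 0.098 mg/cycle


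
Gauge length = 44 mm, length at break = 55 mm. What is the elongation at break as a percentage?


25.0%

Extension = 55 - 44 = 11 mm
Elongation = 11 / 44 x 100 = 25.0%


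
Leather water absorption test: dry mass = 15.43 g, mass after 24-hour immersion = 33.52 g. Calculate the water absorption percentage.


Water absorbed = 33.52 - 15.43 = 18.09 g
WA% = 18.09 / 15.43 x 100 = 117.2%


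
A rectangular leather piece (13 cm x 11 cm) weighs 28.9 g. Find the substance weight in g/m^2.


2021.0 g/m^2

Area = 13 x 11 = 143 cm^2
SW = 28.9 / 143 x 10000 = 2021.0 g/m^2


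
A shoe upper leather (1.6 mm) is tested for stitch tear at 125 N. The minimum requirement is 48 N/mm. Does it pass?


STS = 78.1 N/mm
Passes: Yes


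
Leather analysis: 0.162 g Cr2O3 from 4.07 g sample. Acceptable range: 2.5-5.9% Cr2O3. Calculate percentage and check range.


Cr2O3 = 3.98%
Within range: Yes

Cr2O3% = 0.162 / 4.07 x 100 = 3.98%
Acceptable range: 2.5 to 5.9%
Within range: Yes


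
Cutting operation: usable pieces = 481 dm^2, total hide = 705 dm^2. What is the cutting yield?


68.2%

Yield = usable / total x 100
Yield = 481 / 705 x 100 = 68.2%


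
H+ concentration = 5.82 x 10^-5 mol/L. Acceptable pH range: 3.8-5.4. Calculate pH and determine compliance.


pH = 4.24
Compliant: Yes


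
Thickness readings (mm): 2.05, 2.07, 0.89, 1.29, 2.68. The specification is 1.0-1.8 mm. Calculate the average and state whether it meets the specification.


Average = 1.80 mm
Within specification: Yes

Sum = 8.98
Average = 8.98 / 5 = 1.80 mm
Specification range: 1.0 to 1.8 mm
Within spec: Yes


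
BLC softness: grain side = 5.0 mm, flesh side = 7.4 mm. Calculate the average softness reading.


6.20 mm


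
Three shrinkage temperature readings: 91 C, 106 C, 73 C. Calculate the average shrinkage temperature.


90.0 C

Average = (91 + 106 + 73) / 3
Average = 270 / 3 = 90.0 C


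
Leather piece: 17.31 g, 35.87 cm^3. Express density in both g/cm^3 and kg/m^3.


Density = 17.31 / 35.87 = 0.483 g/cm^3
Convert: 0.483 x 1000 = 483 kg/m^3


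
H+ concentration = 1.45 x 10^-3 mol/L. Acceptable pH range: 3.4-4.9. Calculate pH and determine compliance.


pH = -log10(1.45 x 10^-3) = 2.84
Range: 3.4 to 4.9
Compliant: No


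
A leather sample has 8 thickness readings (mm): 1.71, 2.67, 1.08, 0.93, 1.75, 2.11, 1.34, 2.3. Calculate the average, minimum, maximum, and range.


Average = 1.74 mm
Min = 0.93 mm
Max = 2.67 mm
Range = 1.74 mm


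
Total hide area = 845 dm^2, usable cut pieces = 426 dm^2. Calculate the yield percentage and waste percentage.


Yield = 426 / 845 x 100 = 50.4%
Waste = 845 - 426 = 419 dm^2
Waste% = 100 - 50.4 = 49.6%


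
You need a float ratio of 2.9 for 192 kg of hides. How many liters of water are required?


Water = hide weight x target ratio
Water = 192 x 2.9 = 556.8 L


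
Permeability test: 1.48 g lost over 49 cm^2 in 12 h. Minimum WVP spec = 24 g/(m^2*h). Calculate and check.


WVP = 25.17 g/(m^2*h)
Meets specification: Yes


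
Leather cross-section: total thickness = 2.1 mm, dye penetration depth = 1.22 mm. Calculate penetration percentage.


58.1%


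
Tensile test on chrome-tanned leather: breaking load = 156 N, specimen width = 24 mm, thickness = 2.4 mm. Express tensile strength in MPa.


Cross-section = 24 x 2.4 = 57.6 mm^2
TS = 156 / 57.6 = 2.71 MPa
(1 N/mm^2 = 1 MPa)


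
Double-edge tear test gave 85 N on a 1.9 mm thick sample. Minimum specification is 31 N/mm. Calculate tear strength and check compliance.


Tear strength = 44.7 N/mm
Compliant: Yes


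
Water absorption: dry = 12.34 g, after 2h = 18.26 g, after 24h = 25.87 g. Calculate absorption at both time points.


WA (2h) = (18.26 - 12.34) / 12.34 x 100 = 48.0%
WA (24h) = (25.87 - 12.34) / 12.34 x 100 = 109.6%


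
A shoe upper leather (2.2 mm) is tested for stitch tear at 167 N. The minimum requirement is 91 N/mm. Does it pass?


STS = 167 / 2.2 = 75.9 N/mm
Minimum required: 91 N/mm
Passes: No


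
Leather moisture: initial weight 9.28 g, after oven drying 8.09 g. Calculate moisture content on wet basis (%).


12.8%


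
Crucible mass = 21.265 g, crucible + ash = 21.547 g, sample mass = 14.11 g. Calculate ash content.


Ash mass = 21.547 - 21.265 = 0.282 g
Ash% = 0.282 / 14.11 x 100 = 2.00%


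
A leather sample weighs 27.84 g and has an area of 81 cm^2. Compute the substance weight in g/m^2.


3437.0 g/m^2


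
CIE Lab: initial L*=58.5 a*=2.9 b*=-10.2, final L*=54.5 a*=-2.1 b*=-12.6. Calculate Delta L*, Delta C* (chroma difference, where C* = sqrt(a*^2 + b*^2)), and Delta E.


Delta L* = 54.5 - 58.5 = -4.0
C1* = sqrt((2.9)^2 + (-10.2)^2) = 10.604
C2* = sqrt((-2.1)^2 + (-12.6)^2) = 12.774
Delta C* = 12.774 - 10.604 = 2.17
Delta E = sqrt((-4.0)^2 + (-5.0)^2 + (-2.4)^2) = 6.84


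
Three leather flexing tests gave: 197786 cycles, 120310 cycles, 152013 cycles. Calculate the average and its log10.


Average = 156703 cycles
log10 = 5.20

Average = (197786 + 120310 + 152013) / 3 = 156703 cycles
log10(156703) = 5.20


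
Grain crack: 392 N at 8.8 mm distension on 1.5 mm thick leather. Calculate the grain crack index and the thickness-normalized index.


Crack index = 392 / 8.8 = 44.5 N/mm
Normalized = 44.5 / 1.5 = 29.7 N/mm per mm


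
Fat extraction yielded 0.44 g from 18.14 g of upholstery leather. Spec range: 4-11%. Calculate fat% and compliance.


Fat content = 2.4%
Compliant: No


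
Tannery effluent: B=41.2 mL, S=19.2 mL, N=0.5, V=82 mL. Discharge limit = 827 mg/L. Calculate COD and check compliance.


COD = 1073.2 mg/L
Compliant: No


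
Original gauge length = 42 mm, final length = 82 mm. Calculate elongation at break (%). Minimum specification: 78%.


Elongation = 95.2%
Meets spec: Yes


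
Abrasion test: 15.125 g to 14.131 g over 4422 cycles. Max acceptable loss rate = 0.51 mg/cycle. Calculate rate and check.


Rate = 0.225 mg/cycle
Passes: Yes


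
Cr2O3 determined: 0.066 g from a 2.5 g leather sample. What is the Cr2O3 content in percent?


2.64%

Cr2O3% = 0.066 / 2.5 x 100
Cr2O3% = 2.64%


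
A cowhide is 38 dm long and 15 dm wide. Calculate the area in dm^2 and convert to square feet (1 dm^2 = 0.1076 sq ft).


570 dm^2
61.33 sq ft

Area = 38 x 15 = 570 dm^2
Conversion: 570 x 0.1076 = 61.33 sq ft


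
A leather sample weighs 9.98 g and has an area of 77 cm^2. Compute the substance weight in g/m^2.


1296.1 g/m^2

Substance weight = mass / area x 10000
SW = 9.98 / 77 x 10000
SW = 1296.1 g/m^2


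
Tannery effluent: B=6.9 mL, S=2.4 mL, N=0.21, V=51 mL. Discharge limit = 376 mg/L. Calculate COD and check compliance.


COD = 148.2 mg/L
Compliant: Yes


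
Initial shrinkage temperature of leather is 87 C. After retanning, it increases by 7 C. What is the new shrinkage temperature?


94 C


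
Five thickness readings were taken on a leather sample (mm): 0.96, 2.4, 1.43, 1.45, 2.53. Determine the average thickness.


1.75 mm


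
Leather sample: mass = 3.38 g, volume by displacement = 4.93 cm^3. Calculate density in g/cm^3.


Density = mass / volume
Density = 3.38 / 4.93 = 0.686 g/cm^3


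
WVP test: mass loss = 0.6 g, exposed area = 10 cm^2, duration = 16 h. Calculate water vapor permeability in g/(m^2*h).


WVP = mass_loss / (area x time) x 10000
WVP = 0.6 / (10 x 16) x 10000
WVP = 0.6 / 160 x 10000 = 37.50 g/(m^2*h)


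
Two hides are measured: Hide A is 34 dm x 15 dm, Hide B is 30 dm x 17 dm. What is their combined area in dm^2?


1020 dm^2


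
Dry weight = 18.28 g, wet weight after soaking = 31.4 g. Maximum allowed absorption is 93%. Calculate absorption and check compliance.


Absorption = 71.8%
Compliant: Yes

WA = (31.4 - 18.28) / 18.28 x 100 = 71.8%
Maximum allowed: 93%
Compliant: Yes


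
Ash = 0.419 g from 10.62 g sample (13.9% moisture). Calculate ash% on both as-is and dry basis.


As-is ash% = 0.419 / 10.62 x 100 = 3.95%
Dry mass = 10.62 x (100 - 13.9) / 100 = 9.14382 g
Dry-basis ash% = 0.419 / 9.14382 x 100 = 4.58%


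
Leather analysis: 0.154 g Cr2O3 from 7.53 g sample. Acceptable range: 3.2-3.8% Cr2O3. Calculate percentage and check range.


Cr2O3 = 2.05%
Within range: No


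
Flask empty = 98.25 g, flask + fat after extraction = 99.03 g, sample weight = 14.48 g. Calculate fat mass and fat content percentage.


Fat mass = 0.78 g
Fat content = 5.4%

Fat mass = 99.03 - 98.25 = 0.78 g
Fat% = 0.78 / 14.48 x 100 = 5.4%


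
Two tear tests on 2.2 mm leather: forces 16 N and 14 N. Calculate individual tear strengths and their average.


Tear 1 = 7.3 N/mm
Tear 2 = 6.4 N/mm
Average = 6.9 N/mm


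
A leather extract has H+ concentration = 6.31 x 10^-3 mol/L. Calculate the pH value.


pH = 2.20


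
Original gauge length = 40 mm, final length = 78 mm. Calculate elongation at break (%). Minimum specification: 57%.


Extension = 78 - 40 = 38 mm
Elongation = 38 / 40 x 100 = 95.0%
Minimum required: 57%
Meets specification: Yes


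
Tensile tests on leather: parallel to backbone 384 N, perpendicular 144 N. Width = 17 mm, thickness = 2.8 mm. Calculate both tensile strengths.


Parallel = 8.07 N/mm^2
Perpendicular = 3.03 N/mm^2

Area = 17 x 2.8 = 47.6 mm^2
TS (parallel) = 384 / 47.6 = 8.07 N/mm^2
TS (perpendicular) = 144 / 47.6 = 3.03 N/mm^2


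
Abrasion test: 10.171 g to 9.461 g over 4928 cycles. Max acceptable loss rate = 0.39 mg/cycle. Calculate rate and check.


Loss = 10.171 - 9.461 = 0.710 g
Rate = 0.710 g / 4928 cycles x 1000 = 0.144 mg/cycle
Max = 0.39 mg/cycle
Passes: Yes


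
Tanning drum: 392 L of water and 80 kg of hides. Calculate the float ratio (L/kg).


Float ratio = water / hide weight
Ratio = 392 / 80 = 4.9


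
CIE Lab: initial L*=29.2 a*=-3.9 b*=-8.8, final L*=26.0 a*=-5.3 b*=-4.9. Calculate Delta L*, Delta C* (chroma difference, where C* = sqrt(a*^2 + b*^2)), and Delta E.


Delta L* = -3.2
Delta C* = -2.41
Delta E = 5.24

Delta L* = 26.0 - 29.2 = -3.2
C1* = sqrt((-3.9)^2 + (-8.8)^2) = 9.625
C2* = sqrt((-5.3)^2 + (-4.9)^2) = 7.218
Delta C* = 7.218 - 9.625 = -2.41
Delta E = sqrt((-3.2)^2 + (-1.4)^2 + (3.9)^2) = 5.24


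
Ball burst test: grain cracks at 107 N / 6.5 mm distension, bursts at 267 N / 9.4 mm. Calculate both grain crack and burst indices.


Crack index = 107 / 6.5 = 16.5 N/mm
Burst index = 267 / 9.4 = 28.4 N/mm


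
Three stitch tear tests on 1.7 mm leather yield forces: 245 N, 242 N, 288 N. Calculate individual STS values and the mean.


STS1 = 144.1 N/mm
STS2 = 142.4 N/mm
STS3 = 169.4 N/mm
Mean = 152.0 N/mm

STS1 = 245 / 1.7 = 144.1 N/mm
STS2 = 242 / 1.7 = 142.4 N/mm
STS3 = 288 / 1.7 = 169.4 N/mm
Mean = (144.1 + 142.4 + 169.4) / 3 = 152.0 N/mm


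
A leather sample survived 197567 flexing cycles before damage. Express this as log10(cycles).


5.30

log10(197567) = 5.30


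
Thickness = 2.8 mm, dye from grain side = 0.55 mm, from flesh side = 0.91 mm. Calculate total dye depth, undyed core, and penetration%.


Total dyed = 1.46 mm
Undyed core = 1.34 mm
Penetration = 52.1%

Total dyed = 0.55 + 0.91 = 1.46 mm
Undyed core = 2.8 - 1.46 = 1.34 mm
Penetration = 1.46 / 2.8 x 100 = 52.1%


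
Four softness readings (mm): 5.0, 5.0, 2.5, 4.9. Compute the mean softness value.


Sum = 5.0 + 5.0 + 2.5 + 4.9
Mean = 17.4 / 4 = 4.35 mm


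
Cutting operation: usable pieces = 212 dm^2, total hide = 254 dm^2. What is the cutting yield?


83.5%

Yield = usable / total x 100
Yield = 212 / 254 x 100 = 83.5%


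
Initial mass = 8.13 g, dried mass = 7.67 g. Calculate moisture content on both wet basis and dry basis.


Moisture lost = 8.13 - 7.67 = 0.46 g
Wet basis MC = 0.46 / 8.13 x 100 = 5.7%
Dry basis MC = 0.46 / 7.67 x 100 = 6.0%


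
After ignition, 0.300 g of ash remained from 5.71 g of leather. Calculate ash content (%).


Ash% = 0.300 / 5.71 x 100
Ash% = 5.25%


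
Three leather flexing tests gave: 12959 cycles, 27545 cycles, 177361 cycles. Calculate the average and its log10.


Average = 72622 cycles
log10 = 4.86


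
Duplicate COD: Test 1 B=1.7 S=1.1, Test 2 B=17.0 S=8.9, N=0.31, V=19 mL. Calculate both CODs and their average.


COD1 = 78.3 mg/L
COD2 = 1057.3 mg/L
Average = 567.8 mg/L

COD1 = (1.7 - 1.1) x 0.31 x 8000 / 19 = 78.3 mg/L
COD2 = (17.0 - 8.9) x 0.31 x 8000 / 19 = 1057.3 mg/L
Average = (78.3 + 1057.3) / 2 = 567.8 mg/L


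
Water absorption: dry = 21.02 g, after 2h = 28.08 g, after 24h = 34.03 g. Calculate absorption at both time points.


WA (2h) = (28.08 - 21.02) / 21.02 x 100 = 33.6%
WA (24h) = (34.03 - 21.02) / 21.02 x 100 = 61.9%


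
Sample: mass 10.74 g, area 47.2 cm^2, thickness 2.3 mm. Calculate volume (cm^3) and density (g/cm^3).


Volume = 10.856 cm^3
Density = 0.989 g/cm^3


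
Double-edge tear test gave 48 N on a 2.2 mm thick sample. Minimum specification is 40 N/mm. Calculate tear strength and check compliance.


Tear strength = 48 / 2.2 = 21.8 N/mm
Required minimum = 40 N/mm
Compliant: No


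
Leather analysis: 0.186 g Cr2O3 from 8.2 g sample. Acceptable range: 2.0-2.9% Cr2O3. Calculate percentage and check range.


Cr2O3 = 2.27%
Within range: Yes

Cr2O3% = 0.186 / 8.2 x 100 = 2.27%
Acceptable range: 2.0 to 2.9%
Within range: Yes


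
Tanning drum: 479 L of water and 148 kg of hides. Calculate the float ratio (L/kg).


Float ratio = water / hide weight
Ratio = 479 / 148 = 3.2


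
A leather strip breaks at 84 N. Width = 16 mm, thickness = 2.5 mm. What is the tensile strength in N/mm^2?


2.10 N/mm^2


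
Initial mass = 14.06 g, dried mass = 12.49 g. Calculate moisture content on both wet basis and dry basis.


Moisture lost = 14.06 - 12.49 = 1.57 g
Wet basis MC = 1.57 / 14.06 x 100 = 11.2%
Dry basis MC = 1.57 / 12.49 x 100 = 12.6%


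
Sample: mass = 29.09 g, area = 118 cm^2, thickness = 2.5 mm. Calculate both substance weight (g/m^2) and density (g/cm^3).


SW = 29.09 / 118 x 10000 = 2465.3 g/m^2
Volume = 118 x 2.5 / 10 = 29.50 cm^3
Density = 29.09 / 29.50 = 0.986 g/cm^3


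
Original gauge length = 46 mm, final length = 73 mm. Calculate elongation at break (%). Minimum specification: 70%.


Extension = 73 - 46 = 27 mm
Elongation = 27 / 46 x 100 = 58.7%
Minimum required: 70%
Meets specification: No


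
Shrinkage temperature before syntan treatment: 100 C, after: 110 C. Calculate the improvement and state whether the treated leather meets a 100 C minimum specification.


Improvement = 110 - 100 = 10 C
Spec check: 110 C >= 100 C? Yes


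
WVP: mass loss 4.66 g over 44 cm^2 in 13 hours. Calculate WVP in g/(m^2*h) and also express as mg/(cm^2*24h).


WVP = 81.47 g/(m^2*h)
Daily rate = 195.52 mg/(cm^2*24h)

WVP = 4.66 / (44 x 13) x 10000 = 81.47 g/(m^2*h)
Mass loss in mg = 4.66 x 1000 = 4660 mg
Per cm^2 per 24h in mg: 4660 x 24 / (44 x 13) = 111840 / 572 = 195.52 mg/(cm^2*24h)


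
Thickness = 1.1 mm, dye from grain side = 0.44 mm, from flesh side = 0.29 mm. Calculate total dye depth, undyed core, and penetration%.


Total dyed = 0.44 + 0.29 = 0.73 mm
Undyed core = 1.1 - 0.73 = 0.37 mm
Penetration = 0.73 / 1.1 x 100 = 66.4%


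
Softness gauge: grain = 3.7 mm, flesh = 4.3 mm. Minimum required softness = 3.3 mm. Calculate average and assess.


Average = (3.7 + 4.3) / 2 = 4.00 mm
Minimum = 3.3 mm
Meets requirement: Yes


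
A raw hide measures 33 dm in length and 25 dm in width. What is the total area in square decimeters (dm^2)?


825 dm^2

Area = length x width
Area = 33 x 25 = 825 dm^2


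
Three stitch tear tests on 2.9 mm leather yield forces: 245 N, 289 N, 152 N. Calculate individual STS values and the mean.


STS1 = 245 / 2.9 = 84.5 N/mm
STS2 = 289 / 2.9 = 99.7 N/mm
STS3 = 152 / 2.9 = 52.4 N/mm
Mean = (84.5 + 99.7 + 52.4) / 3 = 78.9 N/mm


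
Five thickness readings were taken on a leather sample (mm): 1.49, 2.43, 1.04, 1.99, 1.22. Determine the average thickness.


1.63 mm

Sum = 1.49 + 2.43 + 1.04 + 1.99 + 1.22 = 8.17
Average = 8.17 / 5 = 1.63 mm


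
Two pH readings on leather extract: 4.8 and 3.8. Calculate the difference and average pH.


Difference = 1.0
Average pH = 4.30


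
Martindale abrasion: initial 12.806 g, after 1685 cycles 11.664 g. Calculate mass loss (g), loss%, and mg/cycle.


Mass loss = 1.142 g
Loss = 8.92%
Rate = 0.678 mg/cycle

Loss = 12.806 - 11.664 = 1.142 g
Loss% = 1.142 / 12.806 x 100 = 8.92%
Rate = 1.142 / 1685 x 1000 = 0.678 mg/cycle


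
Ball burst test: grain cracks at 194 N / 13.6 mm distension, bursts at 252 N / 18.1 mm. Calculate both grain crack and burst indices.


Crack index = 194 / 13.6 = 14.3 N/mm
Burst index = 252 / 18.1 = 13.9 N/mm


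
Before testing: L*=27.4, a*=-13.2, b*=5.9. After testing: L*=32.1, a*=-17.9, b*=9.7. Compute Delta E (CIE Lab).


dL = 32.1 - 27.4 = 4.7
da = -17.9 - (-13.2) = -4.7
db = 9.7 - 5.9 = 3.8
dE = sqrt((4.7)^2 + (-4.7)^2 + (3.8)^2) = 7.66


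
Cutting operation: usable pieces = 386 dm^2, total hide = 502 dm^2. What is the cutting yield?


76.9%

Yield = usable / total x 100
Yield = 386 / 502 x 100 = 76.9%


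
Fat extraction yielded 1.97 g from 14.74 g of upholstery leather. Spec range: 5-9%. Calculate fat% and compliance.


Fat% = 1.97 / 14.74 x 100 = 13.4%
Spec range: 5-9%
Compliant: No


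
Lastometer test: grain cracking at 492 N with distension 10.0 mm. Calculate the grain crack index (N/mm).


Grain crack index = force / distension
Index = 492 / 10.0 = 49.2 N/mm


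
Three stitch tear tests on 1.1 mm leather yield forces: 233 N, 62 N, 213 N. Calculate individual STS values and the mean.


STS1 = 211.8 N/mm
STS2 = 56.4 N/mm
STS3 = 193.6 N/mm
Mean = 153.9 N/mm


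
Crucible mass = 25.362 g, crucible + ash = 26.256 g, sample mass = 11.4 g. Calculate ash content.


Ash mass = 26.256 - 25.362 = 0.894 g
Ash% = 0.894 / 11.4 x 100 = 7.84%


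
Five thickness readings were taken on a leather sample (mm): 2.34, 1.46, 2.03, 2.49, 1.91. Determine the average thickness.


2.05 mm


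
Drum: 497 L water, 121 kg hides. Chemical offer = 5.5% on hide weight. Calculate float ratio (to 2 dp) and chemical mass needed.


Float ratio = 497 / 121 = 4.11
Chemical = 121 x 5.5 / 100 = 6.655 kg


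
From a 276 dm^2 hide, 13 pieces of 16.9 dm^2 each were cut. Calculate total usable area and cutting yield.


Total usable = 13 x 16.9 = 219.7 dm^2
Yield = 219.7 / 276 x 100 = 79.6%


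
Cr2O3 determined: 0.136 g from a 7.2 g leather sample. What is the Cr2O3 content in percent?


1.89%

Cr2O3% = 0.136 / 7.2 x 100
Cr2O3% = 1.89%


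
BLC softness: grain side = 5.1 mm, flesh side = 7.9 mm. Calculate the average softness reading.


Average = (5.1 + 7.9) / 2
Average = 6.50 mm


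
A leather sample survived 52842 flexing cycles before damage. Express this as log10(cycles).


4.72


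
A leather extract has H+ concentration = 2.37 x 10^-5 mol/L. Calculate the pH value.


pH = -log10[H+]
pH = -log10(2.37 x 10^-5) = 4.63


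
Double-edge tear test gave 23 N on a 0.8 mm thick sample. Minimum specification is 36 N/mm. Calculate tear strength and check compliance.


Tear strength = 23 / 0.8 = 28.8 N/mm
Required minimum = 36 N/mm
Compliant: No


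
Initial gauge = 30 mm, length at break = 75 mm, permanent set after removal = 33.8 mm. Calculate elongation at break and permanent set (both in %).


Elongation at break = (75 - 30) / 30 x 100 = 150.0%
Permanent set = (33.8 - 30) / 30 x 100 = 12.7%


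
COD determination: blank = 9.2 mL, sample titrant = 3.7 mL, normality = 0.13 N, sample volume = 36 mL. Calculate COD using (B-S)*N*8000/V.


158.9 mg/L


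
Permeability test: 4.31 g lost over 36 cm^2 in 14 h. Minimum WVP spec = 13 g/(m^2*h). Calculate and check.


WVP = 4.31 / (36 x 14) x 10000 = 85.52 g/(m^2*h)
Minimum: 13 g/(m^2*h)
Meets spec: Yes


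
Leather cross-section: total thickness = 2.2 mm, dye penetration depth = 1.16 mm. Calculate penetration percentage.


52.7%

Penetration% = 1.16 / 2.2 x 100
Penetration = 52.7%


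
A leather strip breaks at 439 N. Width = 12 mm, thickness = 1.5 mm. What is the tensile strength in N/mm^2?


Cross-sectional area = 12 x 1.5 = 18.0 mm^2
Tensile strength = 439 / 18.0 = 24.39 N/mm^2


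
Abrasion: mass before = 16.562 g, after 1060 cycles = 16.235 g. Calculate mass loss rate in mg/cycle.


Mass loss = 16.562 - 16.235 = 0.327 g
Rate = 0.327 / 1060 x 1000 = 0.308 mg/cycle


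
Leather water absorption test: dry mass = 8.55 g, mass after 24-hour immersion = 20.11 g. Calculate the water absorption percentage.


Water absorbed = 20.11 - 8.55 = 11.56 g
WA% = 11.56 / 8.55 x 100 = 135.2%


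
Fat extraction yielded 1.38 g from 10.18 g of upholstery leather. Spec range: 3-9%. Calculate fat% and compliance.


Fat content = 13.6%
Compliant: No


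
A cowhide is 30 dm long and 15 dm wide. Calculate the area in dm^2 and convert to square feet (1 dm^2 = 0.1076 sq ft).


Area = 30 x 15 = 450 dm^2
Conversion: 450 x 0.1076 = 48.42 sq ft


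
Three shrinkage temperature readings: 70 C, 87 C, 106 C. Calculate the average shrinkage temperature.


87.7 C

Average = (70 + 87 + 106) / 3
Average = 263 / 3 = 87.7 C


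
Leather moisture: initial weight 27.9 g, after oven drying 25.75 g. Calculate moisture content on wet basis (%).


Moisture = 27.9 - 25.75 = 2.15 g
MC = 2.15 / 27.9 x 100 = 7.7%


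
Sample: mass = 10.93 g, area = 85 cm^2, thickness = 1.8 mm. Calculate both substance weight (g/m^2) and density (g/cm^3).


Substance weight = 1285.9 g/m^2
Density = 0.714 g/cm^3

SW = 10.93 / 85 x 10000 = 1285.9 g/m^2
Volume = 85 x 1.8 / 10 = 15.30 cm^3
Density = 10.93 / 15.30 = 0.714 g/cm^3


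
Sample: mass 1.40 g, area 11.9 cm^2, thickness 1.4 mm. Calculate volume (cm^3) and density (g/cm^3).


Volume = 1.666 cm^3
Density = 0.840 g/cm^3

Thickness in cm = 1.4 / 10 = 0.14 cm
Volume = 11.9 x 0.14 = 1.666 cm^3
Density = 1.40 / 1.666 = 0.840 g/cm^3


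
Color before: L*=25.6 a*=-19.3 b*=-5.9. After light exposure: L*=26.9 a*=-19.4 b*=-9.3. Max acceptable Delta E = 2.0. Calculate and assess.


Delta E = 3.64
Passes: No


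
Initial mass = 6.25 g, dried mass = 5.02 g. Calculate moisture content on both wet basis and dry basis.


Moisture lost = 6.25 - 5.02 = 1.23 g
Wet basis MC = 1.23 / 6.25 x 100 = 19.7%
Dry basis MC = 1.23 / 5.02 x 100 = 24.5%


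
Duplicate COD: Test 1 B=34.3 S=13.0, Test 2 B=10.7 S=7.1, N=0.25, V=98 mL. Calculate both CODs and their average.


COD1 = 434.7 mg/L
COD2 = 73.5 mg/L
Average = 254.1 mg/L

COD1 = (34.3 - 13.0) x 0.25 x 8000 / 98 = 434.7 mg/L
COD2 = (10.7 - 7.1) x 0.25 x 8000 / 98 = 73.5 mg/L
Average = (434.7 + 73.5) / 2 = 254.1 mg/L


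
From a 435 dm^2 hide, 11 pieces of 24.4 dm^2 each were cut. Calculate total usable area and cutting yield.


Usable area = 268.4 dm^2
Yield = 61.7%

Total usable = 11 x 24.4 = 268.4 dm^2
Yield = 268.4 / 435 x 100 = 61.7%


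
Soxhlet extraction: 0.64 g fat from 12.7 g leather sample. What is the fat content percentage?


Fat content = 0.64 / 12.7 x 100
Fat = 5.0%


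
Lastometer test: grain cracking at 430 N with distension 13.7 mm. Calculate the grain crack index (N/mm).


31.4 N/mm

Grain crack index = force / distension
Index = 430 / 13.7 = 31.4 N/mm


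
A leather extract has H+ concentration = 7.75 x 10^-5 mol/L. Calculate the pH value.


pH = 4.11

pH = -log10[H+]
pH = -log10(7.75 x 10^-5) = 4.11


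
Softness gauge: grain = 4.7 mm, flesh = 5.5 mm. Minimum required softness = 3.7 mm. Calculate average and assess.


Average = (4.7 + 5.5) / 2 = 5.10 mm
Minimum = 3.7 mm
Meets requirement: Yes


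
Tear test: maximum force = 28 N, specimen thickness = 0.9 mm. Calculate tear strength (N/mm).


31.1 N/mm


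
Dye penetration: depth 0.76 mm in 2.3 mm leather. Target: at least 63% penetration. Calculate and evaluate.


Penetration = 33.0%
Meets target: No

Penetration = 0.76 / 2.3 x 100 = 33.0%
Target: 63%
Meets target: No


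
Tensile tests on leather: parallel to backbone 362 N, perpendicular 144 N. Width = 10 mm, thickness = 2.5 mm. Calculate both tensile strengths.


Area = 10 x 2.5 = 25.0 mm^2
TS (parallel) = 362 / 25.0 = 14.48 N/mm^2
TS (perpendicular) = 144 / 25.0 = 5.76 N/mm^2


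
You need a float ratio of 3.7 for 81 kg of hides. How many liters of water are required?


Water = hide weight x target ratio
Water = 81 x 3.7 = 299.7 L


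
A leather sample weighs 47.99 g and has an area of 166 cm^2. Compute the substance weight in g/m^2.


2891.0 g/m^2


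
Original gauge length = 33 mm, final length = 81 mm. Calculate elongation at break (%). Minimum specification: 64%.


Extension = 81 - 33 = 48 mm
Elongation = 48 / 33 x 100 = 145.5%
Minimum required: 64%
Meets specification: Yes


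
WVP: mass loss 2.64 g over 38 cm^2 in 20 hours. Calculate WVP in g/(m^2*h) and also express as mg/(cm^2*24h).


WVP = 34.74 g/(m^2*h)
Daily rate = 83.37 mg/(cm^2*24h)

WVP = 2.64 / (38 x 20) x 10000 = 34.74 g/(m^2*h)
Mass loss in mg = 2.64 x 1000 = 2640 mg
Per cm^2 per 24h in mg: 2640 x 24 / (38 x 20) = 63360 / 760 = 83.37 mg/(cm^2*24h)


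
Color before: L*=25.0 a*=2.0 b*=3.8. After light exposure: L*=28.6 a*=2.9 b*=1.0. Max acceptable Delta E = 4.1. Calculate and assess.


Delta E = 4.65
Passes: No


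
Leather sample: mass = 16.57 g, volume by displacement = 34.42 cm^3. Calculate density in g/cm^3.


0.481 g/cm^3

Density = mass / volume
Density = 16.57 / 34.42 = 0.481 g/cm^3


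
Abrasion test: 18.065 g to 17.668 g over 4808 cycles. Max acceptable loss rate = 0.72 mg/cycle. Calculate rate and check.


Loss = 18.065 - 17.668 = 0.397 g
Rate = 0.397 g / 4808 cycles x 1000 = 0.083 mg/cycle
Max = 0.72 mg/cycle
Passes: Yes


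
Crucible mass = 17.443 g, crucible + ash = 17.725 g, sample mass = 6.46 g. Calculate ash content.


Ash mass = 17.725 - 17.443 = 0.282 g
Ash% = 0.282 / 6.46 x 100 = 4.37%


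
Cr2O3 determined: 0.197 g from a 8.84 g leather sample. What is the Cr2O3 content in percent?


Cr2O3% = 0.197 / 8.84 x 100
Cr2O3% = 2.23%


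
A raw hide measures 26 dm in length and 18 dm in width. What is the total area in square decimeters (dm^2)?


468 dm^2

Area = length x width
Area = 26 x 18 = 468 dm^2


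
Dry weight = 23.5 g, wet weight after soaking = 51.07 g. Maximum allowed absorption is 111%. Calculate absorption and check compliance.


Absorption = 117.3%
Compliant: No


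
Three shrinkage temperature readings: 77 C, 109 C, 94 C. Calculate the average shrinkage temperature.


Average = (77 + 109 + 94) / 3
Average = 280 / 3 = 93.3 C


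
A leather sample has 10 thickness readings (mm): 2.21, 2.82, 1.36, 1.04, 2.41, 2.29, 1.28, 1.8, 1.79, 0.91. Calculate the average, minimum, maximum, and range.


Average = 1.79 mm
Min = 0.91 mm
Max = 2.82 mm
Range = 1.91 mm

Sum = 17.91
Average = 17.91 / 10 = 1.79 mm
Minimum = 0.91 mm
Maximum = 2.82 mm
Range = 2.82 - 0.91 = 1.91 mm


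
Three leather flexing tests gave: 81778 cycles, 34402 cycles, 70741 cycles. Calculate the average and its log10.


Average = 62307 cycles
log10 = 4.79


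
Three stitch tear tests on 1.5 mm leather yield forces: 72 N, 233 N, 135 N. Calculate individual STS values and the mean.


STS1 = 48.0 N/mm
STS2 = 155.3 N/mm
STS3 = 90.0 N/mm
Mean = 97.8 N/mm

STS1 = 72 / 1.5 = 48.0 N/mm
STS2 = 233 / 1.5 = 155.3 N/mm
STS3 = 135 / 1.5 = 90.0 N/mm
Mean = (48.0 + 155.3 + 90.0) / 3 = 97.8 N/mm


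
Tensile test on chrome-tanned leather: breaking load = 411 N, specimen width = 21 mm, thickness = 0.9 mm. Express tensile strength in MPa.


21.75 MPa


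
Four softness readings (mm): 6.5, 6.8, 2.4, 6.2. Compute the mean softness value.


Sum = 6.5 + 6.8 + 2.4 + 6.2
Mean = 21.9 / 4 = 5.48 mm


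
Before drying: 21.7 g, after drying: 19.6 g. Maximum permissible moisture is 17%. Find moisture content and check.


Moisture content = 9.7%
Acceptable: Yes

MC = (21.7 - 19.6) / 21.7 x 100 = 9.7%
Maximum: 17%
Acceptable: Yes


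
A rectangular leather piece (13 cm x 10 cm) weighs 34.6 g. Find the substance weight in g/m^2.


2661.5 g/m^2

Area = 13 x 10 = 130 cm^2
SW = 34.6 / 130 x 10000 = 2661.5 g/m^2


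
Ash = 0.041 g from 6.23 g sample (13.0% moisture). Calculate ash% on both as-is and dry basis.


As-is ash = 0.66%
Dry-basis ash = 0.76%


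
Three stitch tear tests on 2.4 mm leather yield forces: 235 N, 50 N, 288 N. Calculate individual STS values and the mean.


STS1 = 235 / 2.4 = 97.9 N/mm
STS2 = 50 / 2.4 = 20.8 N/mm
STS3 = 288 / 2.4 = 120.0 N/mm
Mean = (97.9 + 20.8 + 120.0) / 3 = 79.6 N/mm


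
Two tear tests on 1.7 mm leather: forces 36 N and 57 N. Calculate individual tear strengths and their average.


Tear 1 = 21.2 N/mm
Tear 2 = 33.5 N/mm
Average = 27.4 N/mm

Tear 1 = 36 / 1.7 = 21.2 N/mm
Tear 2 = 57 / 1.7 = 33.5 N/mm
Average = (21.2 + 33.5) / 2 = 27.4 N/mm


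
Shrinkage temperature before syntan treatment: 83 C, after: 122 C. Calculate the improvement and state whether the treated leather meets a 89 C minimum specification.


Improvement = 39 C
Meets 89 C spec: Yes

Improvement = 122 - 83 = 39 C
Spec check: 122 C >= 89 C? Yes


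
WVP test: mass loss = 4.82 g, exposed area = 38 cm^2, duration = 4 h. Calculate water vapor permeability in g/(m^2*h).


317.11 g/(m^2*h)

WVP = mass_loss / (area x time) x 10000
WVP = 4.82 / (38 x 4) x 10000
WVP = 4.82 / 152 x 10000 = 317.11 g/(m^2*h)


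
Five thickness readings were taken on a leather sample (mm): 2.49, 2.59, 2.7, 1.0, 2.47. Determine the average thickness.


Sum = 2.49 + 2.59 + 2.7 + 1.0 + 2.47 = 11.25
Average = 11.25 / 5 = 2.25 mm


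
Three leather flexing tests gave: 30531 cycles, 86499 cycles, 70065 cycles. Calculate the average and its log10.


Average = (30531 + 86499 + 70065) / 3 = 62365 cycles
log10(62365) = 4.79


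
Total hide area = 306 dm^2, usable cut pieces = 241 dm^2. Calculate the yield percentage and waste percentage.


Yield = 78.8%
Waste = 21.2%


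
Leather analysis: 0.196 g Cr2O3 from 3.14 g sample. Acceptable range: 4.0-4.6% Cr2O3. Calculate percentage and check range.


Cr2O3% = 0.196 / 3.14 x 100 = 6.24%
Acceptable range: 4.0 to 4.6%
Within range: No


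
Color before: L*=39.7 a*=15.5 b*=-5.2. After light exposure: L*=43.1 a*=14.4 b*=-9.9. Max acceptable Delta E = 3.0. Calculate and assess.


dL = 3.4, da = -1.1, db = -4.7
dE = sqrt((3.4)^2 + (-1.1)^2 + (-4.7)^2) = 5.90
Max = 3.0
Passes: No


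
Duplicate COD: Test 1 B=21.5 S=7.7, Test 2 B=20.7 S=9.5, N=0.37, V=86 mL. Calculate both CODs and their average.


COD1 = (21.5 - 7.7) x 0.37 x 8000 / 86 = 475.0 mg/L
COD2 = (20.7 - 9.5) x 0.37 x 8000 / 86 = 385.5 mg/L
Average = (475.0 + 385.5) / 2 = 430.3 mg/L


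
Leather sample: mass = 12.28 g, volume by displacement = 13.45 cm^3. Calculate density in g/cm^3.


Density = mass / volume
Density = 12.28 / 13.45 = 0.913 g/cm^3


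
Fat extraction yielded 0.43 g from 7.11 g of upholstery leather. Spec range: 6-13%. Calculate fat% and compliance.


Fat% = 0.43 / 7.11 x 100 = 6.0%
Spec range: 6-13%
Compliant: Yes


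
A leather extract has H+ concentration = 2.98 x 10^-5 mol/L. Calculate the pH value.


pH = 4.53


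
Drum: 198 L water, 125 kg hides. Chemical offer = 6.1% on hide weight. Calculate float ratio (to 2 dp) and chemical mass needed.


Float ratio = 1.58
Chemical needed = 7.625 kg

Float ratio = 198 / 125 = 1.58
Chemical = 125 x 6.1 / 100 = 7.625 kg


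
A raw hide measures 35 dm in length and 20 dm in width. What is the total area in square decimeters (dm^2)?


Area = length x width
Area = 35 x 20 = 700 dm^2


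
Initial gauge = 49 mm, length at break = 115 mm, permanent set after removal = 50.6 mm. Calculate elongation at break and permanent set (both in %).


Elongation at break = 134.7%
Permanent set = 3.3%

Elongation at break = (115 - 49) / 49 x 100 = 134.7%
Permanent set = (50.6 - 49) / 49 x 100 = 3.3%


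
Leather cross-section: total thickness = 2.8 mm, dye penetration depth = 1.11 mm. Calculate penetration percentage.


39.6%


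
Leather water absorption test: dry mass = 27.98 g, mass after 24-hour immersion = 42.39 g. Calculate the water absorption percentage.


Water absorbed = 42.39 - 27.98 = 14.41 g
WA% = 14.41 / 27.98 x 100 = 51.5%


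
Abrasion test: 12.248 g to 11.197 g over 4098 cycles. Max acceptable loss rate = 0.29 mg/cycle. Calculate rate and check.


Rate = 0.256 mg/cycle
Passes: Yes

Loss = 12.248 - 11.197 = 1.051 g
Rate = 1.051 g / 4098 cycles x 1000 = 0.256 mg/cycle
Max = 0.29 mg/cycle
Passes: Yes


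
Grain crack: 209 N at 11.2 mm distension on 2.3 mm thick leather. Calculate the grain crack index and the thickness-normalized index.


Crack index = 209 / 11.2 = 18.7 N/mm
Normalized = 18.7 / 2.3 = 8.1 N/mm per mm


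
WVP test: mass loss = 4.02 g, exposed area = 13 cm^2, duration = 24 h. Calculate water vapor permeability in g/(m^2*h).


WVP = mass_loss / (area x time) x 10000
WVP = 4.02 / (13 x 24) x 10000
WVP = 4.02 / 312 x 10000 = 128.85 g/(m^2*h)


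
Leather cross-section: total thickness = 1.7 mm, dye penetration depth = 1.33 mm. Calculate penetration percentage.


Penetration% = 1.33 / 1.7 x 100
Penetration = 78.2%


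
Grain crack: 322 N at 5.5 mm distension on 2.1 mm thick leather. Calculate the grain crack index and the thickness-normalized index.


Crack index = 322 / 5.5 = 58.5 N/mm
Normalized = 58.5 / 2.1 = 27.9 N/mm per mm


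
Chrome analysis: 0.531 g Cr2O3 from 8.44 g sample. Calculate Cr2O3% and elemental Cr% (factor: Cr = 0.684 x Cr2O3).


Cr2O3% = 0.531 / 8.44 x 100 = 6.29%
Cr% = 6.29 x 0.684 = 4.30%


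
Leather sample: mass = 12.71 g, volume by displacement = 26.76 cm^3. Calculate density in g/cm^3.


0.475 g/cm^3


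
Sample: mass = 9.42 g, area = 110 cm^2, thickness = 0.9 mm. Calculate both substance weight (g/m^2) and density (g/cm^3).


SW = 9.42 / 110 x 10000 = 856.4 g/m^2
Volume = 110 x 0.9 / 10 = 9.90 cm^3
Density = 9.42 / 9.90 = 0.952 g/cm^3


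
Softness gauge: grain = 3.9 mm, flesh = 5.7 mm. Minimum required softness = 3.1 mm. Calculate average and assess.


Average = (3.9 + 5.7) / 2 = 4.80 mm
Minimum = 3.1 mm
Meets requirement: Yes


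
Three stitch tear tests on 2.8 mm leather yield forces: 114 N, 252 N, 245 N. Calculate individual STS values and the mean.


STS1 = 114 / 2.8 = 40.7 N/mm
STS2 = 252 / 2.8 = 90.0 N/mm
STS3 = 245 / 2.8 = 87.5 N/mm
Mean = (40.7 + 90.0 + 87.5) / 3 = 72.7 N/mm


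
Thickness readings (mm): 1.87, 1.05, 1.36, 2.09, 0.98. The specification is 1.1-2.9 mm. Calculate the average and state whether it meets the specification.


Sum = 7.35
Average = 7.35 / 5 = 1.47 mm
Specification range: 1.1 to 2.9 mm
Within spec: Yes


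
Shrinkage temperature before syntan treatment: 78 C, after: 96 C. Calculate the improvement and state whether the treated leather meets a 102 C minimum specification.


Improvement = 96 - 78 = 18 C
Spec check: 96 C >= 102 C? No


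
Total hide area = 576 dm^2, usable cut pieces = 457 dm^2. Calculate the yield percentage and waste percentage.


Yield = 79.3%
Waste = 20.7%

Yield = 457 / 576 x 100 = 79.3%
Waste = 576 - 457 = 119 dm^2
Waste% = 100 - 79.3 = 20.7%


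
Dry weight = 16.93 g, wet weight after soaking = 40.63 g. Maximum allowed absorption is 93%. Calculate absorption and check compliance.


WA = (40.63 - 16.93) / 16.93 x 100 = 140.0%
Maximum allowed: 93%
Compliant: No


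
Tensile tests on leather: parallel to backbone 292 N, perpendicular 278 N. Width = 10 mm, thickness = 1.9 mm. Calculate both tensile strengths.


Area = 10 x 1.9 = 19.0 mm^2
TS (parallel) = 292 / 19.0 = 15.37 N/mm^2
TS (perpendicular) = 278 / 19.0 = 14.63 N/mm^2


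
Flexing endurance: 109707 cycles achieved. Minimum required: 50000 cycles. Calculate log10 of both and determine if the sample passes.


Achieved: log10 = 5.04
Required: log10 = 4.70
Passes: Yes


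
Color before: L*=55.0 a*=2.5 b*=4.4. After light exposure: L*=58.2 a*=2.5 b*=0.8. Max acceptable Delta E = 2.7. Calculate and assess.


Delta E = 4.82
Passes: No

dL = 3.2, da = 0.0, db = -3.6
dE = sqrt((3.2)^2 + (0.0)^2 + (-3.6)^2) = 4.82
Max = 2.7
Passes: No


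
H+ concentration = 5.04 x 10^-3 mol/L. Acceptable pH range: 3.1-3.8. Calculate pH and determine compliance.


pH = -log10(5.04 x 10^-3) = 2.30
Range: 3.1 to 3.8
Compliant: No


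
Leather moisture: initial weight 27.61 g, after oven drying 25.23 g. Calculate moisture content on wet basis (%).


Moisture = 27.61 - 25.23 = 2.38 g
MC = 2.38 / 27.61 x 100 = 8.6%


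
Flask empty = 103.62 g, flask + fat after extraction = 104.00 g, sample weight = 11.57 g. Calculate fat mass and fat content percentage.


Fat mass = 104.00 - 103.62 = 0.38 g
Fat% = 0.38 / 11.57 x 100 = 3.3%


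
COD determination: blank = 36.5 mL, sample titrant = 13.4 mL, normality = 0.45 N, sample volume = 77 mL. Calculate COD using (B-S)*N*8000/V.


COD = (36.5 - 13.4) x 0.45 x 8000 / 77
COD = 23.1 x 0.45 x 8000 / 77
COD = 1080.0 mg/L


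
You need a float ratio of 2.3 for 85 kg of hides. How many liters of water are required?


195.5 L


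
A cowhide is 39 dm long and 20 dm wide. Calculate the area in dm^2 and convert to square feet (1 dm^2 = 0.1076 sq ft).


Area = 39 x 20 = 780 dm^2
Conversion: 780 x 0.1076 = 83.93 sq ft


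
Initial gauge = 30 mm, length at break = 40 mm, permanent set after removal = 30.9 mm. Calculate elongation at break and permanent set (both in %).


Elongation at break = 33.3%
Permanent set = 3.0%


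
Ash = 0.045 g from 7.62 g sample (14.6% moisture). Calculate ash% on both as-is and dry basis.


As-is ash% = 0.045 / 7.62 x 100 = 0.59%
Dry mass = 7.62 x (100 - 14.6) / 100 = 6.50748 g
Dry-basis ash% = 0.045 / 6.50748 x 100 = 0.69%


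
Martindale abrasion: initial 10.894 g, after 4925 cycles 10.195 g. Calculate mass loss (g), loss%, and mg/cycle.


Mass loss = 0.699 g
Loss = 6.42%
Rate = 0.142 mg/cycle


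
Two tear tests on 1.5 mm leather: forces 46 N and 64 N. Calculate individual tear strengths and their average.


Tear 1 = 30.7 N/mm
Tear 2 = 42.7 N/mm
Average = 36.7 N/mm

Tear 1 = 46 / 1.5 = 30.7 N/mm
Tear 2 = 64 / 1.5 = 42.7 N/mm
Average = (30.7 + 42.7) / 2 = 36.7 N/mm


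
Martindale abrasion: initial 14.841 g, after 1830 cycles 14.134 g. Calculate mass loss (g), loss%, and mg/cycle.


Mass loss = 0.707 g
Loss = 4.76%
Rate = 0.386 mg/cycle

Loss = 14.841 - 14.134 = 0.707 g
Loss% = 0.707 / 14.841 x 100 = 4.76%
Rate = 0.707 / 1830 x 1000 = 0.386 mg/cycle


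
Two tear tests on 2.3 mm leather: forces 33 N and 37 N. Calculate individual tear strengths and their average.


Tear 1 = 33 / 2.3 = 14.3 N/mm
Tear 2 = 37 / 2.3 = 16.1 N/mm
Average = (14.3 + 16.1) / 2 = 15.2 N/mm


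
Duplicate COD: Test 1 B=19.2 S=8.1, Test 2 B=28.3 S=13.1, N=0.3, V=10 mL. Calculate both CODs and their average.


COD1 = 2664.0 mg/L
COD2 = 3648.0 mg/L
Average = 3156.0 mg/L
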